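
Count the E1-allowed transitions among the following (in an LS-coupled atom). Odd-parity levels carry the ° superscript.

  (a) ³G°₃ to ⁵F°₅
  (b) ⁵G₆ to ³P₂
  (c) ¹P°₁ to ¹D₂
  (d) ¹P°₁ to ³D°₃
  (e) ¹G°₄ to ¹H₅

(a) forbidden (parity, ΔS, ΔJ fail)
(b) forbidden (parity, ΔS, ΔL, ΔJ fail)
(c) allowed
(d) forbidden (parity, ΔS, ΔJ fail)
(e) allowed
Total allowed: 2 of 5.

2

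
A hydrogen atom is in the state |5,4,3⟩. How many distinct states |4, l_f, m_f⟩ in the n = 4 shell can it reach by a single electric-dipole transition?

E1 requires Δl = ±1, so l_f ∈ {3, 5}; with 0 ≤ l_f ≤ n_f−1 = 3, the allowed l_f values are {3}.
For l_f = 3: m_f ∈ {m_i−1, m_i, m_i+1} ∩ [−3, 3] = {2, 3} → 2 states.
Total: 2.

2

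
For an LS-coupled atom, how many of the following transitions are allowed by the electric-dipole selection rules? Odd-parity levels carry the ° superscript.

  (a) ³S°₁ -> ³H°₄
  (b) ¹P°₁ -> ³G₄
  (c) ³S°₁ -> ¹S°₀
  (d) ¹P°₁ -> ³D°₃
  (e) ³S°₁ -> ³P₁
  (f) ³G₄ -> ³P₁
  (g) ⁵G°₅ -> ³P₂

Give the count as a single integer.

(a) forbidden (parity, ΔL, ΔJ fail)
(b) forbidden (ΔS, ΔL, ΔJ fail)
(c) forbidden (parity, ΔS, ΔL fail)
(d) forbidden (parity, ΔS, ΔJ fail)
(e) allowed
(f) forbidden (parity, ΔL, ΔJ fail)
(g) forbidden (ΔS, ΔL, ΔJ fail)
Total allowed: 1 of 7.

1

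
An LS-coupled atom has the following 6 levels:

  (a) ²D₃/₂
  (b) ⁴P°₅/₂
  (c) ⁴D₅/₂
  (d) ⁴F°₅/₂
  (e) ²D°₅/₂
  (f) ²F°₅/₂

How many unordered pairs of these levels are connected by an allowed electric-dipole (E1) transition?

(a)–(b): forbidden (ΔS).
(a)–(c): forbidden (parity, ΔS).
(a)–(d): forbidden (ΔS).
(a)–(e): allowed.
(a)–(f): allowed.
(b)–(c): allowed.
(b)–(d): forbidden (parity, ΔL).
(b)–(e): forbidden (parity, ΔS).
(b)–(f): forbidden (parity, ΔS, ΔL).
(c)–(d): allowed.
(c)–(e): forbidden (ΔS).
(c)–(f): forbidden (ΔS).
(d)–(e): forbidden (parity, ΔS).
(d)–(f): forbidden (parity, ΔS).
(e)–(f): forbidden (parity).
Allowed pairs: 4 of 15.

4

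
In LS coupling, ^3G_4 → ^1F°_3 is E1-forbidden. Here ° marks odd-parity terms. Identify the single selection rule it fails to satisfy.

ΔL = 0, ±1 (not L=0↔0): L: 4 → 3, ΔL = -1 — satisfied.
ΔJ = 0, ±1 (not J=0↔0): J: 4 → 3, ΔJ = -1 — satisfied.
ΔS = 0: S: 1 → 0 — violated.
Parity must change: even → odd — satisfied.

the ΔS = 0 rule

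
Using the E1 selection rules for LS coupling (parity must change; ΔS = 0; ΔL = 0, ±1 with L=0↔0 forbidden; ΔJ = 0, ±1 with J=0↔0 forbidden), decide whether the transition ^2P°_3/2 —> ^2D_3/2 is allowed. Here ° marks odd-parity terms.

Initial level: S=1/2, L=1, J=3/2, parity odd. Final level: S=1/2, L=2, J=3/2, parity even.
ΔL = 0, ±1 (not L=0↔0): L: 1 → 2, ΔL = +1 — ✓.
ΔJ = 0, ±1 (not J=0↔0): J: 3/2 → 3/2, ΔJ = +0 — ✓.
ΔS = 0: S: 1/2 → 1/2 — ✓.
Parity must change: odd → even — ✓.
All four E1 rules are satisfied.

allowed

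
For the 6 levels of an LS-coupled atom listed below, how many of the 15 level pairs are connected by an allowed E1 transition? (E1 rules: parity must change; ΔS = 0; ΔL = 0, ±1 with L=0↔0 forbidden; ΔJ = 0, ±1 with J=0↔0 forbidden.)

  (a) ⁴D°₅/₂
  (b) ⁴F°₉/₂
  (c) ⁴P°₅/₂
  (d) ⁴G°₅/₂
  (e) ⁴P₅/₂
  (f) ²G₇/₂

(a)–(b): forbidden (parity, ΔJ).
(a)–(c): forbidden (parity).
(a)–(d): forbidden (parity, ΔL).
(a)–(e): allowed.
(a)–(f): forbidden (ΔS, ΔL).
(b)–(c): forbidden (parity, ΔL, ΔJ).
(b)–(d): forbidden (parity, ΔJ).
(b)–(e): forbidden (ΔL, ΔJ).
(b)–(f): forbidden (ΔS).
(c)–(d): forbidden (parity, ΔL).
(c)–(e): allowed.
(c)–(f): forbidden (ΔS, ΔL).
(d)–(e): forbidden (ΔL).
(d)–(f): forbidden (ΔS).
(e)–(f): forbidden (parity, ΔS, ΔL).
Allowed pairs: 2 of 15.

2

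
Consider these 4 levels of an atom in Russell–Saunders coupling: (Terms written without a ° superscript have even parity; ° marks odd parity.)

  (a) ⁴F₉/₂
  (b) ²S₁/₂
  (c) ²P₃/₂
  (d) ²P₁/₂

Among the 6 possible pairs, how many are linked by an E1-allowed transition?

(a)–(b): forbidden (parity, ΔS, ΔL, ΔJ).
(a)–(c): forbidden (parity, ΔS, ΔL, ΔJ).
(a)–(d): forbidden (parity, ΔS, ΔL, ΔJ).
(b)–(c): forbidden (parity).
(b)–(d): forbidden (parity).
(c)–(d): forbidden (parity).
Allowed pairs: 0 of 6.

0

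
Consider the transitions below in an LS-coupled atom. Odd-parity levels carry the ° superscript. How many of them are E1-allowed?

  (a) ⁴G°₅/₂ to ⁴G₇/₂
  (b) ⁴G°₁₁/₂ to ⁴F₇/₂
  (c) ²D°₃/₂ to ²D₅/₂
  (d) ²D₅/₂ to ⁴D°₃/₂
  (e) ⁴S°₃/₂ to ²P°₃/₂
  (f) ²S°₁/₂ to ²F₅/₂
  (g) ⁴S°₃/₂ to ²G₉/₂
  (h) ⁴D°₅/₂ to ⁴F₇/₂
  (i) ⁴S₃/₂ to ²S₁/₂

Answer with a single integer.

(a) allowed
(b) forbidden (ΔJ fails)
(c) allowed
(d) forbidden (ΔS fails)
(e) forbidden (parity, ΔS fail)
(f) forbidden (ΔL, ΔJ fail)
(g) forbidden (ΔS, ΔL, ΔJ fail)
(h) allowed
(i) forbidden (parity, ΔS, ΔL fail)
Total allowed: 3 of 9.

3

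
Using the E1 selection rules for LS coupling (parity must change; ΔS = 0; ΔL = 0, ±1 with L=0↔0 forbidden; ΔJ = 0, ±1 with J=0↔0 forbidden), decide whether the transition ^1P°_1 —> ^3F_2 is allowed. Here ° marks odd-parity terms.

forbidden

Reading off the term symbols: S 0→1, L 1→3, J 1→2, parity odd→even.
Parity must change: odd → even — ok.
ΔS = 0: S: 0 → 1 — fails.
ΔL = 0, ±1 (not L=0↔0): L: 1 → 3, ΔL = +2 — fails.
ΔJ = 0, ±1 (not J=0↔0): J: 1 → 2, ΔJ = +1 — ok.
Rule(s) violated: ΔS, ΔL.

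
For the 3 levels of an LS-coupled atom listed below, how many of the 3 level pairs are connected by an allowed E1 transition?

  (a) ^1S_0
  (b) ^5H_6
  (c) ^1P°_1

(a)–(b): forbidden (parity, ΔS, ΔL, ΔJ).
(a)–(c): allowed.
(b)–(c): forbidden (ΔS, ΔL, ΔJ).
Allowed pairs: 1 of 3.

1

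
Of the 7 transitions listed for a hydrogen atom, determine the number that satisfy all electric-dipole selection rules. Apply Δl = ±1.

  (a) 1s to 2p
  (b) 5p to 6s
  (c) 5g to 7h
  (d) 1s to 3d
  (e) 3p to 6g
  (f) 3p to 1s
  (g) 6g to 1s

(a) allowed
(b) allowed
(c) allowed
(d) forbidden — Δl = +2 (E1 requires Δl = ±1)
(e) forbidden — Δl = +3 (E1 requires Δl = ±1)
(f) allowed
(g) forbidden — Δl = -4 (E1 requires Δl = ±1)
Total allowed: 4 of 7.

4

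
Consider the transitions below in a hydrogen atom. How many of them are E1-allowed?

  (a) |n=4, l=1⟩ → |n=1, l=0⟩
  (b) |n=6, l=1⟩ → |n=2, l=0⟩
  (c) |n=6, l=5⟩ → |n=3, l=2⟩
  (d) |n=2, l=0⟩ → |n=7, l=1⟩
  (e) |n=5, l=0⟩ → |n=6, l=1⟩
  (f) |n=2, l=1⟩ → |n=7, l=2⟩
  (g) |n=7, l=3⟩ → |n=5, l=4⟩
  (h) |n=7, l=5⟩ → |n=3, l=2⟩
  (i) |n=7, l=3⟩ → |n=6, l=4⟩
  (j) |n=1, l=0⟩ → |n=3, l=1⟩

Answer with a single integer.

8

(a) allowed
(b) allowed
(c) forbidden — Δl = -3 (E1 requires Δl = ±1)
(d) allowed
(e) allowed
(f) allowed
(g) allowed
(h) forbidden — Δl = -3 (E1 requires Δl = ±1)
(i) allowed
(j) allowed
Total allowed: 8 of 10.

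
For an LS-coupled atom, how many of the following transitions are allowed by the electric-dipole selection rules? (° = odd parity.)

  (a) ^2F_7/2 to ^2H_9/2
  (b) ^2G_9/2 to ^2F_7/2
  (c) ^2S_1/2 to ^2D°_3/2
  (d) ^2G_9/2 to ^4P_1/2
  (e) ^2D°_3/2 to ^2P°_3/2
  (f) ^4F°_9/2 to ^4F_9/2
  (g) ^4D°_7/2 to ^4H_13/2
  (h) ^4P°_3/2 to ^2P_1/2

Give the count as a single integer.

(a) forbidden (parity, ΔL fail)
(b) forbidden (parity fails)
(c) forbidden (ΔL fails)
(d) forbidden (parity, ΔS, ΔL, ΔJ fail)
(e) forbidden (parity fails)
(f) allowed
(g) forbidden (ΔL, ΔJ fail)
(h) forbidden (ΔS fails)
Total allowed: 1 of 8.

1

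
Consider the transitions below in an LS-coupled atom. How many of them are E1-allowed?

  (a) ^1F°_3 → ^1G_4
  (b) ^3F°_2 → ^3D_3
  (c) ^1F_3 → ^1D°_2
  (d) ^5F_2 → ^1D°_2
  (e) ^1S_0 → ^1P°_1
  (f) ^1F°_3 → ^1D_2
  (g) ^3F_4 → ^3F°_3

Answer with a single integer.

(a) allowed
(b) allowed
(c) allowed
(d) forbidden (ΔS fails)
(e) allowed
(f) allowed
(g) allowed
Total allowed: 6 of 7.

6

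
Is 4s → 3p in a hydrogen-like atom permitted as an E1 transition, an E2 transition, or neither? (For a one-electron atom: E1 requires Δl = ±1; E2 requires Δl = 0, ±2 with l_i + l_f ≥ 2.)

Δl = 1 − 0 = +1; l_i + l_f = 1.
E1 (Δl = ±1): satisfied.
E2 (Δl = 0,±2, l_i+l_f ≥ 2): not satisfied.

E1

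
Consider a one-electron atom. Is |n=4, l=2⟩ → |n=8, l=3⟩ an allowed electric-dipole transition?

l: 2 → 3 (Δl = +1). Δl = ±1 satisfied.
All E1 selection rules are satisfied.

allowed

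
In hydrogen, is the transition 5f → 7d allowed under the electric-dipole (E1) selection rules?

Δl = 2 − 3 = -1; the E1 rule Δl = ±1 is ✓.
All E1 selection rules are satisfied.

allowed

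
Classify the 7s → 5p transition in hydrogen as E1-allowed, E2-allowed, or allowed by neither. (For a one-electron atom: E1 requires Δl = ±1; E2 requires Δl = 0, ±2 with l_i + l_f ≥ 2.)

Δl = 1 − 0 = +1; l_i + l_f = 1.
E1 (Δl = ±1): satisfied.
E2 (Δl = 0,±2, l_i+l_f ≥ 2): not satisfied.

E1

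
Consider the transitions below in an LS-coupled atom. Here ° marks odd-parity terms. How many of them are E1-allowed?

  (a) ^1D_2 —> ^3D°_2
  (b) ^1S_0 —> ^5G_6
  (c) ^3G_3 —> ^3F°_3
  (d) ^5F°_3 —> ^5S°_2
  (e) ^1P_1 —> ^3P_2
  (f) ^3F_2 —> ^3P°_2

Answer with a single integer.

1

(a) forbidden (ΔS fails)
(b) forbidden (parity, ΔS, ΔL, ΔJ fail)
(c) allowed
(d) forbidden (parity, ΔL fail)
(e) forbidden (parity, ΔS fail)
(f) forbidden (ΔL fails)
Total allowed: 1 of 6.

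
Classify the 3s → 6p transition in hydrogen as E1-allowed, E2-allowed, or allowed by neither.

E1

Δl = 1 − 0 = +1; l_i + l_f = 1.
E1 (Δl = ±1): satisfied.
E2 (Δl = 0,±2, l_i+l_f ≥ 2): not satisfied.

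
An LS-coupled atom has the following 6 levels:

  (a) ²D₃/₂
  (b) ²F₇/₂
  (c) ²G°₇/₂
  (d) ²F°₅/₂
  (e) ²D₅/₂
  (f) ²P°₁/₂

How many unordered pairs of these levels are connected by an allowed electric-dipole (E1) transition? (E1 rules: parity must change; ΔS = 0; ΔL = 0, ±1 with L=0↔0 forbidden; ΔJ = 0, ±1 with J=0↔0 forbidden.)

5

(a)–(b): forbidden (parity, ΔJ).
(a)–(c): forbidden (ΔL, ΔJ).
(a)–(d): allowed.
(a)–(e): forbidden (parity).
(a)–(f): allowed.
(b)–(c): allowed.
(b)–(d): allowed.
(b)–(e): forbidden (parity).
(b)–(f): forbidden (ΔL, ΔJ).
(c)–(d): forbidden (parity).
(c)–(e): forbidden (ΔL).
(c)–(f): forbidden (parity, ΔL, ΔJ).
(d)–(e): allowed.
(d)–(f): forbidden (parity, ΔL, ΔJ).
(e)–(f): forbidden (ΔJ).
Allowed pairs: 5 of 15.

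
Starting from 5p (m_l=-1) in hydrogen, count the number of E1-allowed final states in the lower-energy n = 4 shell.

4

E1 requires Δl = ±1, so l_f ∈ {0, 2}; with 0 ≤ l_f ≤ n_f−1 = 3, the allowed l_f values are {0, 2}.
For l_f = 0: m_f ∈ {m_i−1, m_i, m_i+1} ∩ [−0, 0] = {0} → 1 state.
For l_f = 2: m_f ∈ {m_i−1, m_i, m_i+1} ∩ [−2, 2] = {-2, -1, 0} → 3 states.
Total: 4.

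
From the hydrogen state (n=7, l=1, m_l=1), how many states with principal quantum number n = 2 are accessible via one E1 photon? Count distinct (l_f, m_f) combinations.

1

E1 requires Δl = ±1, so l_f ∈ {0, 2}; with 0 ≤ l_f ≤ n_f−1 = 1, the allowed l_f values are {0}.
For l_f = 0: m_f ∈ {m_i−1, m_i, m_i+1} ∩ [−0, 0] = {0} → 1 state.
Total: 1.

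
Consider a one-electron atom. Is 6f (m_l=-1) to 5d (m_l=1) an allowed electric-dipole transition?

Initial l = 3, final l = 2, so Δl = -1. E1 requires Δl = ±1: passes.
m_l: -1 → 1 (Δm_l = +2). |Δm_l| ≤ 1 fails.
The transition is electric-dipole forbidden.

forbidden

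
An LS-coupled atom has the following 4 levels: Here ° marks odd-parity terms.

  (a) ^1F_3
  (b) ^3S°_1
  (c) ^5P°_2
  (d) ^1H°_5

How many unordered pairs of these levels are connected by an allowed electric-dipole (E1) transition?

0

(a)–(b): forbidden (ΔS, ΔL, ΔJ).
(a)–(c): forbidden (ΔS, ΔL).
(a)–(d): forbidden (ΔL, ΔJ).
(b)–(c): forbidden (parity, ΔS).
(b)–(d): forbidden (parity, ΔS, ΔL, ΔJ).
(c)–(d): forbidden (parity, ΔS, ΔL, ΔJ).
Allowed pairs: 0 of 6.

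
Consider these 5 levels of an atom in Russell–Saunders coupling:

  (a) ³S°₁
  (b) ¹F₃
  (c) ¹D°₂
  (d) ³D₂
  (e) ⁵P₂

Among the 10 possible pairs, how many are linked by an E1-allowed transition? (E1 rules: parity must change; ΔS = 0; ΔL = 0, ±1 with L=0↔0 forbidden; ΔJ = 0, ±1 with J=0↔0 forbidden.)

1

(a)–(b): forbidden (ΔS, ΔL, ΔJ).
(a)–(c): forbidden (parity, ΔS, ΔL).
(a)–(d): forbidden (ΔL).
(a)–(e): forbidden (ΔS).
(b)–(c): allowed.
(b)–(d): forbidden (parity, ΔS).
(b)–(e): forbidden (parity, ΔS, ΔL).
(c)–(d): forbidden (ΔS).
(c)–(e): forbidden (ΔS).
(d)–(e): forbidden (parity, ΔS).
Allowed pairs: 1 of 10.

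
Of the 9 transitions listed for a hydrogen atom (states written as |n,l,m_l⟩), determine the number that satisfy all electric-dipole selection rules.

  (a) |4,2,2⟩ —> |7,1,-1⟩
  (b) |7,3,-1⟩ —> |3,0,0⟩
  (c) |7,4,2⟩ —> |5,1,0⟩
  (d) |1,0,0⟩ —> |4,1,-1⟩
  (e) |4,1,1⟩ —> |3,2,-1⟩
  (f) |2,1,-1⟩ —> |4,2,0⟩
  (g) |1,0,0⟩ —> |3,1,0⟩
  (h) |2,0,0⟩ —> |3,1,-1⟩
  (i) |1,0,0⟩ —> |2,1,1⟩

5

(a) forbidden — Δm_l = -3 (E1 requires Δm_l = 0, ±1)
(b) forbidden — Δl = -3 (E1 requires Δl = ±1)
(c) forbidden — Δl = -3 (E1 requires Δl = ±1); Δm_l = -2 (E1 requires Δm_l = 0, ±1)
(d) allowed
(e) forbidden — Δm_l = -2 (E1 requires Δm_l = 0, ±1)
(f) allowed
(g) allowed
(h) allowed
(i) allowed
Total allowed: 5 of 9.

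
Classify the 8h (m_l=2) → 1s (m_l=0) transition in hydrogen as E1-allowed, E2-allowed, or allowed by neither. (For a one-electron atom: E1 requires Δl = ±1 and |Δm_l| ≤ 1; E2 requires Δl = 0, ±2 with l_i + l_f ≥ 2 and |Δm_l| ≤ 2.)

neither

Δl = 0 − 5 = -5; l_i + l_f = 5.
Δm_l = -2.
E1 (Δl = ±1, |Δm_l| ≤ 1): not satisfied.
E2 (Δl = 0,±2, l_i+l_f ≥ 2, |Δm_l| ≤ 2): not satisfied.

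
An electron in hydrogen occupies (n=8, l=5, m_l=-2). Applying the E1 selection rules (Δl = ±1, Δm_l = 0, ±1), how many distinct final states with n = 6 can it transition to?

E1 requires Δl = ±1, so l_f ∈ {4, 6}; with 0 ≤ l_f ≤ n_f−1 = 5, the allowed l_f values are {4}.
For l_f = 4: m_f ∈ {m_i−1, m_i, m_i+1} ∩ [−4, 4] = {-3, -2, -1} → 3 states.
Total: 3.

3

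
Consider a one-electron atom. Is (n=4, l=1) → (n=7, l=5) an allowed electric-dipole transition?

forbidden

Δl = 5 − 1 = +4; the E1 rule Δl = ±1 is fails.
The transition is electric-dipole forbidden.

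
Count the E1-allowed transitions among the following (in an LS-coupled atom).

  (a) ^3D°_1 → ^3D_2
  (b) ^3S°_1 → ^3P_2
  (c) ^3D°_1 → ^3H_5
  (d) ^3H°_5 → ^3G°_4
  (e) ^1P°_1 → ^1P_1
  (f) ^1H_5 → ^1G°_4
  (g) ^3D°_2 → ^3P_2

5

(a) allowed
(b) allowed
(c) forbidden (ΔL, ΔJ fail)
(d) forbidden (parity fails)
(e) allowed
(f) allowed
(g) allowed
Total allowed: 5 of 7.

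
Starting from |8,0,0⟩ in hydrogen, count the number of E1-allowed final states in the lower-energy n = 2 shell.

E1 requires Δl = ±1, so l_f ∈ {-1, 1}; with 0 ≤ l_f ≤ n_f−1 = 1, the allowed l_f values are {1}.
For l_f = 1: m_f ∈ {m_i−1, m_i, m_i+1} ∩ [−1, 1] = {-1, 0, 1} → 3 states.
Total: 3.

3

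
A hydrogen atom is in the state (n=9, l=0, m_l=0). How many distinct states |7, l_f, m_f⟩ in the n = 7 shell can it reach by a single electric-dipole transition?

3

E1 requires Δl = ±1, so l_f ∈ {-1, 1}; with 0 ≤ l_f ≤ n_f−1 = 6, the allowed l_f values are {1}.
For l_f = 1: m_f ∈ {m_i−1, m_i, m_i+1} ∩ [−1, 1] = {-1, 0, 1} → 3 states.
Total: 3.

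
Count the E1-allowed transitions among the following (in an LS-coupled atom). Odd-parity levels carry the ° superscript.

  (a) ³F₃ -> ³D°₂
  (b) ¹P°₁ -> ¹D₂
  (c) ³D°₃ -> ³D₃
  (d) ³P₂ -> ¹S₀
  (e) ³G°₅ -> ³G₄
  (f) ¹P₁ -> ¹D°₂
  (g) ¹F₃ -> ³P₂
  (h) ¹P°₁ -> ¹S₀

6

(a) allowed
(b) allowed
(c) allowed
(d) forbidden (parity, ΔS, ΔJ fail)
(e) allowed
(f) allowed
(g) forbidden (parity, ΔS, ΔL fail)
(h) allowed
Total allowed: 6 of 8.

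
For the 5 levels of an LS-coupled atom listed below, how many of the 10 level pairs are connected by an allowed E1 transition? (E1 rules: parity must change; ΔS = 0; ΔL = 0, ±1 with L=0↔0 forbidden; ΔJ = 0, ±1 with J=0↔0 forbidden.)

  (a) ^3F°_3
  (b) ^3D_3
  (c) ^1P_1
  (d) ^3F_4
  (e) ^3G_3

3

(a)–(b): allowed.
(a)–(c): forbidden (ΔS, ΔL, ΔJ).
(a)–(d): allowed.
(a)–(e): allowed.
(b)–(c): forbidden (parity, ΔS, ΔJ).
(b)–(d): forbidden (parity).
(b)–(e): forbidden (parity, ΔL).
(c)–(d): forbidden (parity, ΔS, ΔL, ΔJ).
(c)–(e): forbidden (parity, ΔS, ΔL, ΔJ).
(d)–(e): forbidden (parity).
Allowed pairs: 3 of 10.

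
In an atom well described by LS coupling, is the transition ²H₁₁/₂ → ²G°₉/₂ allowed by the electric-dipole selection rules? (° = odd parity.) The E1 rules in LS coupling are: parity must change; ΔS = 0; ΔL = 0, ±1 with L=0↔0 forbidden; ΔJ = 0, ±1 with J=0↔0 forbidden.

Initial level: S=1/2, L=5, J=11/2, parity even. Final level: S=1/2, L=4, J=9/2, parity odd.
ΔS = 0: S: 1/2 → 1/2 — ✓.
ΔJ = 0, ±1 (not J=0↔0): J: 11/2 → 9/2, ΔJ = -1 — ✓.
ΔL = 0, ±1 (not L=0↔0): L: 5 → 4, ΔL = -1 — ✓.
Parity must change: even → odd — ✓.
All four E1 rules are satisfied.

allowed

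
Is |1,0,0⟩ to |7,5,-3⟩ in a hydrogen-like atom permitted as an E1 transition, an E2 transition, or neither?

Δl = 5 − 0 = +5; l_i + l_f = 5.
Δm_l = -3.
E1 (Δl = ±1, |Δm_l| ≤ 1): not satisfied.
E2 (Δl = 0,±2, l_i+l_f ≥ 2, |Δm_l| ≤ 2): not satisfied.

neither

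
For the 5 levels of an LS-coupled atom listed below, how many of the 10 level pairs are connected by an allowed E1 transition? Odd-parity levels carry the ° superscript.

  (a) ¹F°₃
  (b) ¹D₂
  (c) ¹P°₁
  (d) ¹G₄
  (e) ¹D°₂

4

(a)–(b): allowed.
(a)–(c): forbidden (parity, ΔL, ΔJ).
(a)–(d): allowed.
(a)–(e): forbidden (parity).
(b)–(c): allowed.
(b)–(d): forbidden (parity, ΔL, ΔJ).
(b)–(e): allowed.
(c)–(d): forbidden (ΔL, ΔJ).
(c)–(e): forbidden (parity).
(d)–(e): forbidden (ΔL, ΔJ).
Allowed pairs: 4 of 10.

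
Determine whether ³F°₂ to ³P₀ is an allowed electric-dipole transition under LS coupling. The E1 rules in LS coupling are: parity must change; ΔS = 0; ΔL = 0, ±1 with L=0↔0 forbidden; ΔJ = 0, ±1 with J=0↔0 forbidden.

forbidden

Reading off the term symbols: S 1→1, L 3→1, J 2→0, parity odd→even.
ΔS = 0: S: 1 → 1 — satisfied.
ΔJ = 0, ±1 (not J=0↔0): J: 2 → 0, ΔJ = -2 — violated.
ΔL = 0, ±1 (not L=0↔0): L: 3 → 1, ΔL = -2 — violated.
Parity must change: odd → even — satisfied.
Rule(s) violated: ΔL, ΔJ.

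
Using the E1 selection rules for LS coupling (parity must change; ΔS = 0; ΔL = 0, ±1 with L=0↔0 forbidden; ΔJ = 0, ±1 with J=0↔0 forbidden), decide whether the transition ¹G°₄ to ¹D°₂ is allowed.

Reading off the term symbols: S 0→0, L 4→2, J 4→2, parity odd→odd.
Parity must change: odd → odd — fails.
ΔS = 0: S: 0 → 0 — passes.
ΔL = 0, ±1 (not L=0↔0): L: 4 → 2, ΔL = -2 — fails.
ΔJ = 0, ±1 (not J=0↔0): J: 4 → 2, ΔJ = -2 — fails.
Rule(s) violated: parity, ΔL, ΔJ.

forbidden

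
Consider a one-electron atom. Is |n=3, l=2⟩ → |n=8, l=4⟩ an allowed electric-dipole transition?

forbidden

Δl = 4 − 2 = +2; the E1 rule Δl = ±1 is ✗.
The transition is electric-dipole forbidden.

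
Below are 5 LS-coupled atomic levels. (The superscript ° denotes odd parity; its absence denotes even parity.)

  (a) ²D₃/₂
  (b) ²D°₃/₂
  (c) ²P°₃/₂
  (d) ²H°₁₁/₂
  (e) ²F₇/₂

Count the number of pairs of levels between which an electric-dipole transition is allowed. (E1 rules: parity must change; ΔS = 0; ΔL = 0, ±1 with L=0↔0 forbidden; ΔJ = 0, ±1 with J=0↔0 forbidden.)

(a)–(b): allowed.
(a)–(c): allowed.
(a)–(d): forbidden (ΔL, ΔJ).
(a)–(e): forbidden (parity, ΔJ).
(b)–(c): forbidden (parity).
(b)–(d): forbidden (parity, ΔL, ΔJ).
(b)–(e): forbidden (ΔJ).
(c)–(d): forbidden (parity, ΔL, ΔJ).
(c)–(e): forbidden (ΔL, ΔJ).
(d)–(e): forbidden (ΔL, ΔJ).
Allowed pairs: 2 of 10.

2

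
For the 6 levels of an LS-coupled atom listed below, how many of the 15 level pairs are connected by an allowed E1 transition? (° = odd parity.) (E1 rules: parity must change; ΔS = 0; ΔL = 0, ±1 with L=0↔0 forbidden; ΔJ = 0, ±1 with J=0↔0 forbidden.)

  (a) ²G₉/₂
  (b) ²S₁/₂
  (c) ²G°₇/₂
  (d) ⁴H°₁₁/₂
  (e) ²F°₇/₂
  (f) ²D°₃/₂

2

(a)–(b): forbidden (parity, ΔL, ΔJ).
(a)–(c): allowed.
(a)–(d): forbidden (ΔS).
(a)–(e): allowed.
(a)–(f): forbidden (ΔL, ΔJ).
(b)–(c): forbidden (ΔL, ΔJ).
(b)–(d): forbidden (ΔS, ΔL, ΔJ).
(b)–(e): forbidden (ΔL, ΔJ).
(b)–(f): forbidden (ΔL).
(c)–(d): forbidden (parity, ΔS, ΔJ).
(c)–(e): forbidden (parity).
(c)–(f): forbidden (parity, ΔL, ΔJ).
(d)–(e): forbidden (parity, ΔS, ΔL, ΔJ).
(d)–(f): forbidden (parity, ΔS, ΔL, ΔJ).
(e)–(f): forbidden (parity, ΔJ).
Allowed pairs: 2 of 15.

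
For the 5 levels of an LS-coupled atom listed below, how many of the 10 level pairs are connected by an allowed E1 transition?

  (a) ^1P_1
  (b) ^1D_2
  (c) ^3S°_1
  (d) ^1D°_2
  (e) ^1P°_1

4

(a)–(b): forbidden (parity).
(a)–(c): forbidden (ΔS).
(a)–(d): allowed.
(a)–(e): allowed.
(b)–(c): forbidden (ΔS, ΔL).
(b)–(d): allowed.
(b)–(e): allowed.
(c)–(d): forbidden (parity, ΔS, ΔL).
(c)–(e): forbidden (parity, ΔS).
(d)–(e): forbidden (parity).
Allowed pairs: 4 of 10.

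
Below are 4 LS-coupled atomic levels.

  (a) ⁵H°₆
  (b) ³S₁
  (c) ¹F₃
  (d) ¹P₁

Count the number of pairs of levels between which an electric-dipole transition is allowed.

0

(a)–(b): forbidden (ΔS, ΔL, ΔJ).
(a)–(c): forbidden (ΔS, ΔL, ΔJ).
(a)–(d): forbidden (ΔS, ΔL, ΔJ).
(b)–(c): forbidden (parity, ΔS, ΔL, ΔJ).
(b)–(d): forbidden (parity, ΔS).
(c)–(d): forbidden (parity, ΔL, ΔJ).
Allowed pairs: 0 of 6.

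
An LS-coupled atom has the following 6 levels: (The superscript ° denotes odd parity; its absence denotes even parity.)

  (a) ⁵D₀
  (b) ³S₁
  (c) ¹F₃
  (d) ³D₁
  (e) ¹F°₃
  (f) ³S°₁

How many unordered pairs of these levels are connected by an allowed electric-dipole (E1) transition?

1

(a)–(b): forbidden (parity, ΔS, ΔL).
(a)–(c): forbidden (parity, ΔS, ΔJ).
(a)–(d): forbidden (parity, ΔS).
(a)–(e): forbidden (ΔS, ΔJ).
(a)–(f): forbidden (ΔS, ΔL).
(b)–(c): forbidden (parity, ΔS, ΔL, ΔJ).
(b)–(d): forbidden (parity, ΔL).
(b)–(e): forbidden (ΔS, ΔL, ΔJ).
(b)–(f): forbidden (ΔL).
(c)–(d): forbidden (parity, ΔS, ΔJ).
(c)–(e): allowed.
(c)–(f): forbidden (ΔS, ΔL, ΔJ).
(d)–(e): forbidden (ΔS, ΔJ).
(d)–(f): forbidden (ΔL).
(e)–(f): forbidden (parity, ΔS, ΔL, ΔJ).
Allowed pairs: 1 of 15.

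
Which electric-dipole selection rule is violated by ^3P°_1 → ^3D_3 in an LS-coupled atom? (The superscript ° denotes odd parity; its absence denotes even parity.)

Parity must change: odd → even — ok.
ΔL = 0, ±1 (not L=0↔0): L: 1 → 2, ΔL = +1 — ok.
ΔS = 0: S: 1 → 1 — ok.
ΔJ = 0, ±1 (not J=0↔0): J: 1 → 3, ΔJ = +2 — fails.

the ΔJ = 0, ±1 rule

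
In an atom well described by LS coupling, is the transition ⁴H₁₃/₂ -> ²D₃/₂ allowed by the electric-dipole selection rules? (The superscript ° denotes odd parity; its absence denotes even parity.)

Parity must change: even → even — fails.
ΔS = 0: S: 3/2 → 1/2 — fails.
ΔL = 0, ±1 (not L=0↔0): L: 5 → 2, ΔL = -3 — fails.
ΔJ = 0, ±1 (not J=0↔0): J: 13/2 → 3/2, ΔJ = -5 — fails.
Rule(s) violated: parity, ΔS, ΔL, ΔJ.

forbidden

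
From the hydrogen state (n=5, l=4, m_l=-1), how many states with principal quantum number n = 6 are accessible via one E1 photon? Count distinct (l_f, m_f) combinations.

E1 requires Δl = ±1, so l_f ∈ {3, 5}; with 0 ≤ l_f ≤ n_f−1 = 5, the allowed l_f values are {3, 5}.
For l_f = 3: m_f ∈ {m_i−1, m_i, m_i+1} ∩ [−3, 3] = {-2, -1, 0} → 3 states.
For l_f = 5: m_f ∈ {m_i−1, m_i, m_i+1} ∩ [−5, 5] = {-2, -1, 0} → 3 states.
Total: 6.

6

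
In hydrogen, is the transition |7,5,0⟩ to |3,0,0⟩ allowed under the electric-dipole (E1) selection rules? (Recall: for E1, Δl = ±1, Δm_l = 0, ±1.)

l: 5 → 0 (Δl = -5). Δl = ±1 fails.
m_l: 0 → 0 (Δm_l = +0). |Δm_l| ≤ 1 passes.
The transition is electric-dipole forbidden.

forbidden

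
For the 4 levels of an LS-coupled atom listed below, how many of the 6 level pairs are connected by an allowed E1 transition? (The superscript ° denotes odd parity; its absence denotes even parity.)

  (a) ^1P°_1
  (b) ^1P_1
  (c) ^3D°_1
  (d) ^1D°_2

(a)–(b): allowed.
(a)–(c): forbidden (parity, ΔS).
(a)–(d): forbidden (parity).
(b)–(c): forbidden (ΔS).
(b)–(d): allowed.
(c)–(d): forbidden (parity, ΔS).
Allowed pairs: 2 of 6.

2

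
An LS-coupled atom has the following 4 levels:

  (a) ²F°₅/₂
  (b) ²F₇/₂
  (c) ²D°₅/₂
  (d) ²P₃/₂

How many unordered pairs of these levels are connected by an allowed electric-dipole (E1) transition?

3

(a)–(b): allowed.
(a)–(c): forbidden (parity).
(a)–(d): forbidden (ΔL).
(b)–(c): allowed.
(b)–(d): forbidden (parity, ΔL, ΔJ).
(c)–(d): allowed.
Allowed pairs: 3 of 6.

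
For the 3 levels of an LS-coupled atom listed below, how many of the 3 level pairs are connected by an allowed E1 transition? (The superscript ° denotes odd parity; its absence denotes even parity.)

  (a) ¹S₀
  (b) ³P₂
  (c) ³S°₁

1

(a)–(b): forbidden (parity, ΔS, ΔJ).
(a)–(c): forbidden (ΔS, ΔL).
(b)–(c): allowed.
Allowed pairs: 1 of 3.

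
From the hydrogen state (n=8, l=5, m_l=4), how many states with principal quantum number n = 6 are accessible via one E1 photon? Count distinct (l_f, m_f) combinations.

E1 requires Δl = ±1, so l_f ∈ {4, 6}; with 0 ≤ l_f ≤ n_f−1 = 5, the allowed l_f values are {4}.
For l_f = 4: m_f ∈ {m_i−1, m_i, m_i+1} ∩ [−4, 4] = {3, 4} → 2 states.
Total: 2.

2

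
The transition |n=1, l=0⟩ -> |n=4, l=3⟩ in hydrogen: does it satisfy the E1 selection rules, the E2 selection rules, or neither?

neither

Δl = 3 − 0 = +3; l_i + l_f = 3.
E1 (Δl = ±1): not satisfied.
E2 (Δl = 0,±2, l_i+l_f ≥ 2): not satisfied.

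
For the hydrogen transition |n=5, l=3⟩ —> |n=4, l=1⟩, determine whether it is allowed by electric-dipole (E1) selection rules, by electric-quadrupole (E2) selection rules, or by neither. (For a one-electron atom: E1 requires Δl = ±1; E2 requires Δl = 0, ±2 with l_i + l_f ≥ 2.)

E2

Δl = 1 − 3 = -2; l_i + l_f = 4.
E1 (Δl = ±1): not satisfied.
E2 (Δl = 0,±2, l_i+l_f ≥ 2): satisfied.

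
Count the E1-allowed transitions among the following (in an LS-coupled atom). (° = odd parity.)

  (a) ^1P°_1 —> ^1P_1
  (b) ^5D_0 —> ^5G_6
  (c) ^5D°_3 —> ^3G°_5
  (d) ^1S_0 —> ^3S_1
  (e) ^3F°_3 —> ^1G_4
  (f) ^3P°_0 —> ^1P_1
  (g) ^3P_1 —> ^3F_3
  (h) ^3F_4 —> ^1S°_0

1

(a) allowed
(b) forbidden (parity, ΔL, ΔJ fail)
(c) forbidden (parity, ΔS, ΔL, ΔJ fail)
(d) forbidden (parity, ΔS, ΔL fail)
(e) forbidden (ΔS fails)
(f) forbidden (ΔS fails)
(g) forbidden (parity, ΔL, ΔJ fail)
(h) forbidden (ΔS, ΔL, ΔJ fail)
Total allowed: 1 of 8.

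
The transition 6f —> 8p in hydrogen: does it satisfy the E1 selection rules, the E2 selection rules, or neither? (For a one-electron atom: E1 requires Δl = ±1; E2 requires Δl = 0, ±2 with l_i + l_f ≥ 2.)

E2

Δl = 1 − 3 = -2; l_i + l_f = 4.
E1 (Δl = ±1): not satisfied.
E2 (Δl = 0,±2, l_i+l_f ≥ 2): satisfied.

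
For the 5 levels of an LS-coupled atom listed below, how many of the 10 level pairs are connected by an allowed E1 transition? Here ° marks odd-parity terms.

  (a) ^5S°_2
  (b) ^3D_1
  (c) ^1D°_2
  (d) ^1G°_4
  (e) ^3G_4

0

(a)–(b): forbidden (ΔS, ΔL).
(a)–(c): forbidden (parity, ΔS, ΔL).
(a)–(d): forbidden (parity, ΔS, ΔL, ΔJ).
(a)–(e): forbidden (ΔS, ΔL, ΔJ).
(b)–(c): forbidden (ΔS).
(b)–(d): forbidden (ΔS, ΔL, ΔJ).
(b)–(e): forbidden (parity, ΔL, ΔJ).
(c)–(d): forbidden (parity, ΔL, ΔJ).
(c)–(e): forbidden (ΔS, ΔL, ΔJ).
(d)–(e): forbidden (ΔS).
Allowed pairs: 0 of 10.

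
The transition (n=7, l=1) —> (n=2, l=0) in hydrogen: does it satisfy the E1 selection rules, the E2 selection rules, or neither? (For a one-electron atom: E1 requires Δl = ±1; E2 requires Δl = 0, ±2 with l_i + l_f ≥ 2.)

E1

Δl = 0 − 1 = -1; l_i + l_f = 1.
E1 (Δl = ±1): satisfied.
E2 (Δl = 0,±2, l_i+l_f ≥ 2): not satisfied.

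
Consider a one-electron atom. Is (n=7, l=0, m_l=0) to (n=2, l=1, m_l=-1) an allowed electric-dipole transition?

allowed

l: 0 → 1 (Δl = +1). Δl = ±1 ✓.
Δm_l = -1 − (0) = -1. E1 requires Δm_l = 0, ±1: ✓.
All E1 selection rules are satisfied.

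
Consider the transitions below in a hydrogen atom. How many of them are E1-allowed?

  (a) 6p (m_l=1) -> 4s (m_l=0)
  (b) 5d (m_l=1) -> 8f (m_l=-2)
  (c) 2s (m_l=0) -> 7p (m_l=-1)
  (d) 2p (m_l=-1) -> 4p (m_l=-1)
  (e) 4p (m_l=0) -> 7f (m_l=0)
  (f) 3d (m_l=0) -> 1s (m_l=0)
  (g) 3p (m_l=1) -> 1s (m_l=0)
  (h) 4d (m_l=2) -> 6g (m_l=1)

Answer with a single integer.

3

(a) allowed
(b) forbidden — Δm_l = -3 (E1 requires Δm_l = 0, ±1)
(c) allowed
(d) forbidden — Δl = +0 (E1 requires Δl = ±1)
(e) forbidden — Δl = +2 (E1 requires Δl = ±1)
(f) forbidden — Δl = -2 (E1 requires Δl = ±1)
(g) allowed
(h) forbidden — Δl = +2 (E1 requires Δl = ±1)
Total allowed: 3 of 8.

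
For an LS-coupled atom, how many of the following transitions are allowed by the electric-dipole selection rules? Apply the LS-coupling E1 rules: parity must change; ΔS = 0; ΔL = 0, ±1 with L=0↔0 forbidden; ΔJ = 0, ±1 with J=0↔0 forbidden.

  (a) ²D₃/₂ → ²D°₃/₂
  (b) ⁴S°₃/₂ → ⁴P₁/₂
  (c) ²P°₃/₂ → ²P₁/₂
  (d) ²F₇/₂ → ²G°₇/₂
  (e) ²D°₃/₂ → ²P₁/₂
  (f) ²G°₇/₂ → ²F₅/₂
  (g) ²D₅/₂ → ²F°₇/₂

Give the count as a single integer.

7

(a) allowed
(b) allowed
(c) allowed
(d) allowed
(e) allowed
(f) allowed
(g) allowed
Total allowed: 7 of 7.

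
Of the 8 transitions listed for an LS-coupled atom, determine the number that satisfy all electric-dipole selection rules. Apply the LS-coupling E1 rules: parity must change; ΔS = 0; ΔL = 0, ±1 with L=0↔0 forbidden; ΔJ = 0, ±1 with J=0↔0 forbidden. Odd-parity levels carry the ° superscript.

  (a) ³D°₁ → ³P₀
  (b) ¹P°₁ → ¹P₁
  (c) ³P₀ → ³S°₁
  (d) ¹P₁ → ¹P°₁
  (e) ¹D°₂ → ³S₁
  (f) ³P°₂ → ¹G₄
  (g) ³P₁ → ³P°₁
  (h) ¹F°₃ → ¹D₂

6

(a) allowed
(b) allowed
(c) allowed
(d) allowed
(e) forbidden (ΔS, ΔL fail)
(f) forbidden (ΔS, ΔL, ΔJ fail)
(g) allowed
(h) allowed
Total allowed: 6 of 8.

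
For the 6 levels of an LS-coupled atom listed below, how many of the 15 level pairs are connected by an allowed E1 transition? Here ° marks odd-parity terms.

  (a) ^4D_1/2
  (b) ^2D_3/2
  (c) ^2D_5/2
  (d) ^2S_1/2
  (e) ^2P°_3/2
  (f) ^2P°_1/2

(a)–(b): forbidden (parity, ΔS).
(a)–(c): forbidden (parity, ΔS, ΔJ).
(a)–(d): forbidden (parity, ΔS, ΔL).
(a)–(e): forbidden (ΔS).
(a)–(f): forbidden (ΔS).
(b)–(c): forbidden (parity).
(b)–(d): forbidden (parity, ΔL).
(b)–(e): allowed.
(b)–(f): allowed.
(c)–(d): forbidden (parity, ΔL, ΔJ).
(c)–(e): allowed.
(c)–(f): forbidden (ΔJ).
(d)–(e): allowed.
(d)–(f): allowed.
(e)–(f): forbidden (parity).
Allowed pairs: 5 of 15.

5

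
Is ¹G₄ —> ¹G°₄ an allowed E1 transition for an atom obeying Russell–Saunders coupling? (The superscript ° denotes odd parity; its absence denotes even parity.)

allowed

Reading off the term symbols: S 0→0, L 4→4, J 4→4, parity even→odd.
Parity must change: even → odd — satisfied.
ΔS = 0: S: 0 → 0 — satisfied.
ΔL = 0, ±1 (not L=0↔0): L: 4 → 4, ΔL = +0 — satisfied.
ΔJ = 0, ±1 (not J=0↔0): J: 4 → 4, ΔJ = +0 — satisfied.
All four E1 rules are satisfied.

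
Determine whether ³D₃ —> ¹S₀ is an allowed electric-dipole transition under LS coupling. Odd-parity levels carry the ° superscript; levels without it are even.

forbidden

Reading off the term symbols: S 1→0, L 2→0, J 3→0, parity even→even.
ΔS = 0: S: 1 → 0 — violated.
ΔJ = 0, ±1 (not J=0↔0): J: 3 → 0, ΔJ = -3 — violated.
ΔL = 0, ±1 (not L=0↔0): L: 2 → 0, ΔL = -2 — violated.
Parity must change: even → even — violated.
Rule(s) violated: parity, ΔS, ΔL, ΔJ.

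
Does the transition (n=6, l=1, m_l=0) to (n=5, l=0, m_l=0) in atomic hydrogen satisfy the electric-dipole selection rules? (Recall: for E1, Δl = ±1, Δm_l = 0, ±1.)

l: 1 → 0 (Δl = -1). Δl = ±1 ✓.
Δm_l = 0 − (0) = +0. E1 requires Δm_l = 0, ±1: ✓.
All E1 selection rules are satisfied.

allowed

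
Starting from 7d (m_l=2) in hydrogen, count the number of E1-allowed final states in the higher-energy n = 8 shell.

E1 requires Δl = ±1, so l_f ∈ {1, 3}; with 0 ≤ l_f ≤ n_f−1 = 7, the allowed l_f values are {1, 3}.
For l_f = 1: m_f ∈ {m_i−1, m_i, m_i+1} ∩ [−1, 1] = {1} → 1 state.
For l_f = 3: m_f ∈ {m_i−1, m_i, m_i+1} ∩ [−3, 3] = {1, 2, 3} → 3 states.
Total: 4.

4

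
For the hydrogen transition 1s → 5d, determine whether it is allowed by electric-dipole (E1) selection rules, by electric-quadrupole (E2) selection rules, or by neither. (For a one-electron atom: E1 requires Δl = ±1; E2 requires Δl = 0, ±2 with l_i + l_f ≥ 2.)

E2

Δl = 2 − 0 = +2; l_i + l_f = 2.
E1 (Δl = ±1): not satisfied.
E2 (Δl = 0,±2, l_i+l_f ≥ 2): satisfied.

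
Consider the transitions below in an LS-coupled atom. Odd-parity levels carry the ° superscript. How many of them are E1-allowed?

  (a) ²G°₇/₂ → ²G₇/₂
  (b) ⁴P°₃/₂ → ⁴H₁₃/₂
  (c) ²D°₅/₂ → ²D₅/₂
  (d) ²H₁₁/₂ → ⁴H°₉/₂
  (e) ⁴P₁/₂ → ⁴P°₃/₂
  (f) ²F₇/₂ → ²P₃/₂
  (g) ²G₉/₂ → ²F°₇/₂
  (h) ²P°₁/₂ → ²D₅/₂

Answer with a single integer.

4

(a) allowed
(b) forbidden (ΔL, ΔJ fail)
(c) allowed
(d) forbidden (ΔS fails)
(e) allowed
(f) forbidden (parity, ΔL, ΔJ fail)
(g) allowed
(h) forbidden (ΔJ fails)
Total allowed: 4 of 8.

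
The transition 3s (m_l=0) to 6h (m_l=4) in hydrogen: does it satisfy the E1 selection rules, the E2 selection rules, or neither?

Δl = 5 − 0 = +5; l_i + l_f = 5.
Δm_l = +4.
E1 (Δl = ±1, |Δm_l| ≤ 1): not satisfied.
E2 (Δl = 0,±2, l_i+l_f ≥ 2, |Δm_l| ≤ 2): not satisfied.

neither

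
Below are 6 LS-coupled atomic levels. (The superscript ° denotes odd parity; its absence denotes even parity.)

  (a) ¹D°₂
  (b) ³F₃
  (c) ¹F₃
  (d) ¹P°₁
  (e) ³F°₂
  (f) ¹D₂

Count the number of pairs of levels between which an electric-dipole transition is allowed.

(a)–(b): forbidden (ΔS).
(a)–(c): allowed.
(a)–(d): forbidden (parity).
(a)–(e): forbidden (parity, ΔS).
(a)–(f): allowed.
(b)–(c): forbidden (parity, ΔS).
(b)–(d): forbidden (ΔS, ΔL, ΔJ).
(b)–(e): allowed.
(b)–(f): forbidden (parity, ΔS).
(c)–(d): forbidden (ΔL, ΔJ).
(c)–(e): forbidden (ΔS).
(c)–(f): forbidden (parity).
(d)–(e): forbidden (parity, ΔS, ΔL).
(d)–(f): allowed.
(e)–(f): forbidden (ΔS).
Allowed pairs: 4 of 15.

4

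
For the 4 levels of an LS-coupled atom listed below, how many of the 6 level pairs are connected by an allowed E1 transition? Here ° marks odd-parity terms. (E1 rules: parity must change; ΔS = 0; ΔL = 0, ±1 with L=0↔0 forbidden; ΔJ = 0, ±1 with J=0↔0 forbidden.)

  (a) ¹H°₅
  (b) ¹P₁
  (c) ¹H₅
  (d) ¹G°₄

2

(a)–(b): forbidden (ΔL, ΔJ).
(a)–(c): allowed.
(a)–(d): forbidden (parity).
(b)–(c): forbidden (parity, ΔL, ΔJ).
(b)–(d): forbidden (ΔL, ΔJ).
(c)–(d): allowed.
Allowed pairs: 2 of 6.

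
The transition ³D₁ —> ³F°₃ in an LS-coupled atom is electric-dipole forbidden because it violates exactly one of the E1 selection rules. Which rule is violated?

Initial level: S=1, L=2, J=1, parity even. Final level: S=1, L=3, J=3, parity odd.
ΔJ = 0, ±1 (not J=0↔0): J: 1 → 3, ΔJ = +2 — fails.
ΔL = 0, ±1 (not L=0↔0): L: 2 → 3, ΔL = +1 — ok.
Parity must change: even → odd — ok.
ΔS = 0: S: 1 → 1 — ok.

the ΔJ = 0, ±1 rule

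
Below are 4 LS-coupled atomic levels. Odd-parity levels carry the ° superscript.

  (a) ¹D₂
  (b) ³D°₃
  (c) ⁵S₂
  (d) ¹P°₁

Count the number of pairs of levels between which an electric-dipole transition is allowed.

1

(a)–(b): forbidden (ΔS).
(a)–(c): forbidden (parity, ΔS, ΔL).
(a)–(d): allowed.
(b)–(c): forbidden (ΔS, ΔL).
(b)–(d): forbidden (parity, ΔS, ΔJ).
(c)–(d): forbidden (ΔS).
Allowed pairs: 1 of 6.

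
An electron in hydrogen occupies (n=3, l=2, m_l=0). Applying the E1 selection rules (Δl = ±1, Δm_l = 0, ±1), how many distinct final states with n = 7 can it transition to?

6

E1 requires Δl = ±1, so l_f ∈ {1, 3}; with 0 ≤ l_f ≤ n_f−1 = 6, the allowed l_f values are {1, 3}.
For l_f = 1: m_f ∈ {m_i−1, m_i, m_i+1} ∩ [−1, 1] = {-1, 0, 1} → 3 states.
For l_f = 3: m_f ∈ {m_i−1, m_i, m_i+1} ∩ [−3, 3] = {-1, 0, 1} → 3 states.
Total: 6.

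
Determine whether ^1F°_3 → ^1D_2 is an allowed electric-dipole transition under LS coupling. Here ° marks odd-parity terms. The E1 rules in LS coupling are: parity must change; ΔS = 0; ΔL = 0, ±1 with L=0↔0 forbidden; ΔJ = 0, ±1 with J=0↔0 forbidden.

allowed

Reading off the term symbols: S 0→0, L 3→2, J 3→2, parity odd→even.
Parity must change: odd → even — ok.
ΔS = 0: S: 0 → 0 — ok.
ΔL = 0, ±1 (not L=0↔0): L: 3 → 2, ΔL = -1 — ok.
ΔJ = 0, ±1 (not J=0↔0): J: 3 → 2, ΔJ = -1 — ok.
All four E1 rules are satisfied.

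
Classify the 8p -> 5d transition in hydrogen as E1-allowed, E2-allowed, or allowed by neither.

Δl = 2 − 1 = +1; l_i + l_f = 3.
E1 (Δl = ±1): satisfied.
E2 (Δl = 0,±2, l_i+l_f ≥ 2): not satisfied.

E1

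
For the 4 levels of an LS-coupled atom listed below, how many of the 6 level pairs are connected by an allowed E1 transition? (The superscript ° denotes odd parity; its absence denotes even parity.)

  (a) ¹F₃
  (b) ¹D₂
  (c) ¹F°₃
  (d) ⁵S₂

2

(a)–(b): forbidden (parity).
(a)–(c): allowed.
(a)–(d): forbidden (parity, ΔS, ΔL).
(b)–(c): allowed.
(b)–(d): forbidden (parity, ΔS, ΔL).
(c)–(d): forbidden (ΔS, ΔL).
Allowed pairs: 2 of 6.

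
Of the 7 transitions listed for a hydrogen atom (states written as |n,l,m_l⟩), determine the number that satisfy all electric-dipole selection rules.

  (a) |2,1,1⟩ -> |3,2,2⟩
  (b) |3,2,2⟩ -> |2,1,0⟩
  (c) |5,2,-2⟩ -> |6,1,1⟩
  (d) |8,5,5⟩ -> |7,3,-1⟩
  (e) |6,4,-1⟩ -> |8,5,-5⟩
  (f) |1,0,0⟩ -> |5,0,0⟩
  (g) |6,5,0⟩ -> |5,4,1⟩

2

(a) allowed
(b) forbidden — Δm_l = -2 (E1 requires Δm_l = 0, ±1)
(c) forbidden — Δm_l = +3 (E1 requires Δm_l = 0, ±1)
(d) forbidden — Δl = -2 (E1 requires Δl = ±1); Δm_l = -6 (E1 requires Δm_l = 0, ±1)
(e) forbidden — Δm_l = -4 (E1 requires Δm_l = 0, ±1)
(f) forbidden — Δl = +0 (E1 requires Δl = ±1)
(g) allowed
Total allowed: 2 of 7.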